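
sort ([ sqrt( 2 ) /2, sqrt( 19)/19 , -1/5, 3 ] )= [ - 1/5, sqrt( 19)/19, sqrt (2)/2 , 3]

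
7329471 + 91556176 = 98885647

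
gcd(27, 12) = 3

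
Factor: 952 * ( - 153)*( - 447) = 65108232= 2^3 * 3^3*7^1*17^2*149^1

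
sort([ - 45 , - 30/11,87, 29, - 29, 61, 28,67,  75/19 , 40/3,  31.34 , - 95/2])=[ - 95/2, - 45, - 29, - 30/11,  75/19,40/3,  28,29, 31.34,  61,  67,87 ]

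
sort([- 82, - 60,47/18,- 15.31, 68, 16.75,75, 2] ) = [ - 82, - 60, - 15.31,2,47/18 , 16.75, 68,75 ]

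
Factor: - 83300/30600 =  - 2^ (- 1)*3^( - 2) * 7^2 = - 49/18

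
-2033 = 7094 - 9127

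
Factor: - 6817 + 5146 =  - 1671 =- 3^1*  557^1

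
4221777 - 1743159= 2478618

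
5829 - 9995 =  - 4166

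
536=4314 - 3778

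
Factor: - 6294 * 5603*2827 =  - 2^1*3^1*11^1 * 13^1* 257^1*431^1*1049^1 = - 99694952214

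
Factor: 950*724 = 687800= 2^3 * 5^2* 19^1*181^1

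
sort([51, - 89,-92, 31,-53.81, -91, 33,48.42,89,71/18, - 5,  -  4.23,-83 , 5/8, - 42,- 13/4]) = [ - 92 ,  -  91,  -  89, - 83,-53.81, - 42,- 5,-4.23,  -  13/4, 5/8,71/18,31, 33,48.42, 51,89]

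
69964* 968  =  67725152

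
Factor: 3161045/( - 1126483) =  - 5^1*632209^1*1126483^( - 1)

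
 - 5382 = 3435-8817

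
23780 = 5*4756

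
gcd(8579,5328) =1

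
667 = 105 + 562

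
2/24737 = 2/24737 = 0.00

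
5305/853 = 5305/853 = 6.22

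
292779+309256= 602035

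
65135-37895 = 27240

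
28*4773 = 133644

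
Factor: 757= 757^1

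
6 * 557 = 3342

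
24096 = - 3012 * (-8)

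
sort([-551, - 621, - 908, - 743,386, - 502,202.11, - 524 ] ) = [ - 908, - 743,- 621,-551 , - 524, - 502,202.11, 386 ]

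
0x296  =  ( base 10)662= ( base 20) 1D2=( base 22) 182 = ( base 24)13e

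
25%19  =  6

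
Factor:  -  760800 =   -  2^5*3^1 *5^2*317^1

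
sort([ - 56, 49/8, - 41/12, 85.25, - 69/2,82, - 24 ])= [  -  56, - 69/2, - 24, - 41/12, 49/8,  82,  85.25 ]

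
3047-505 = 2542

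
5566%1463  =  1177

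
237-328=  -  91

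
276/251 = 276/251=1.10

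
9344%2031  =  1220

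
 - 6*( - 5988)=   35928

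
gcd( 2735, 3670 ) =5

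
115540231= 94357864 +21182367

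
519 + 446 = 965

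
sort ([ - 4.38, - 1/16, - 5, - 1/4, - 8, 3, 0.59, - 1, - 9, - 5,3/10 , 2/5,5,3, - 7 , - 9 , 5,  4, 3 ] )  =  [ - 9, - 9 , -8, - 7,-5, - 5 , - 4.38, - 1 ,-1/4, - 1/16 , 3/10,  2/5, 0.59, 3,3 , 3,4,5,5]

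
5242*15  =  78630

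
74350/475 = 156 + 10/19 = 156.53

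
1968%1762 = 206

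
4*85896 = 343584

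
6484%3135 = 214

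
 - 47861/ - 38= 2519/2 = 1259.50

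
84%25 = 9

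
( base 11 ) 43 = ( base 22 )23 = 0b101111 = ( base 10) 47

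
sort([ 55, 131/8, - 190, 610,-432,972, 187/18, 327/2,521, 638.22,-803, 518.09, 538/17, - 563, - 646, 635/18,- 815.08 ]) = [ - 815.08,-803 , - 646, - 563,-432, - 190, 187/18,131/8 , 538/17, 635/18, 55, 327/2, 518.09, 521,  610 , 638.22, 972]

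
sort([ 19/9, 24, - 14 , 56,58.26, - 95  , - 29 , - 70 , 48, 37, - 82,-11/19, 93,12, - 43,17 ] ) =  [ - 95,- 82, - 70, - 43, - 29,-14, - 11/19,19/9, 12,  17, 24,37,48, 56, 58.26,93]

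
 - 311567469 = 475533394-787100863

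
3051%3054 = 3051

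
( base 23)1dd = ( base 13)4c9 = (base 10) 841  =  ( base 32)Q9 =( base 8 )1511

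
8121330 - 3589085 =4532245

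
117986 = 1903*62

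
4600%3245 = 1355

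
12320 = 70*176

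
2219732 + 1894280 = 4114012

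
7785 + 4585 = 12370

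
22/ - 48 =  - 11/24 = -0.46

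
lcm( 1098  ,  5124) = 15372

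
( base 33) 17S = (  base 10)1348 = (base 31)1cf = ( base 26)1PM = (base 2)10101000100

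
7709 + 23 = 7732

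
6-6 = 0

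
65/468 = 5/36 = 0.14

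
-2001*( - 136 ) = 272136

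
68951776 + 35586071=104537847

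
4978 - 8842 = -3864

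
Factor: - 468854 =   -  2^1 * 359^1*653^1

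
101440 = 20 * 5072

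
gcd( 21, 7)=7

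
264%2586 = 264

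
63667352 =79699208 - 16031856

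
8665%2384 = 1513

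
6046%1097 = 561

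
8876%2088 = 524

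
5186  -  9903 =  - 4717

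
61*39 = 2379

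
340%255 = 85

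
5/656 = 5/656 = 0.01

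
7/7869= 7/7869 = 0.00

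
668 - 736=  - 68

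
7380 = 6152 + 1228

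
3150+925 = 4075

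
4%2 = 0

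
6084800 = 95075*64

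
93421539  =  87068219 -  - 6353320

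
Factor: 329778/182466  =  197/109 = 109^( - 1 ) * 197^1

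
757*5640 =4269480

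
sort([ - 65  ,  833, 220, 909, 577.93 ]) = [ - 65, 220,577.93,833,909 ]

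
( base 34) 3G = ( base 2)1110110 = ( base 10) 118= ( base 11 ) A8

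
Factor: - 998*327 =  - 326346 = - 2^1 * 3^1 * 109^1*499^1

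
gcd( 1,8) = 1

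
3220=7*460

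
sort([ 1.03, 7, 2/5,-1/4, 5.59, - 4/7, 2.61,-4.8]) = [  -  4.8, - 4/7, - 1/4, 2/5, 1.03, 2.61, 5.59, 7] 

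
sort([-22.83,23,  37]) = [  -  22.83, 23,37]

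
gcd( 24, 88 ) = 8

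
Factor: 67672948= 2^2 * 7^1*67^1*36073^1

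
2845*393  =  1118085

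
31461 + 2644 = 34105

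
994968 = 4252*234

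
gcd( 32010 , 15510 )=330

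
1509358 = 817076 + 692282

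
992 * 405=401760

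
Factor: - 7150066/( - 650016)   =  2^ ( - 4)*3^( - 2 )*7^1*11^1*29^1*37^( - 1)*61^ (-1 )*1601^1 = 3575033/325008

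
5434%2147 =1140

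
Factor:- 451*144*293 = -2^4*3^2*11^1*41^1*293^1=-  19028592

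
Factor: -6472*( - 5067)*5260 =172494462240 =2^5*3^2*  5^1*263^1*563^1*809^1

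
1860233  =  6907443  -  5047210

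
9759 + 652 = 10411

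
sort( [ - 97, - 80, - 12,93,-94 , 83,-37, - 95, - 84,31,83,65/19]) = [ - 97, - 95,  -  94, - 84, - 80,-37 ,-12,65/19,31,83,83,93] 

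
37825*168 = 6354600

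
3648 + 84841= 88489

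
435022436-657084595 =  - 222062159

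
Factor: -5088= - 2^5*3^1*53^1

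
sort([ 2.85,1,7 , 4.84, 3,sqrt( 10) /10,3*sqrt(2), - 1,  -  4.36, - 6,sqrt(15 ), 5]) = [ - 6 , - 4.36, - 1, sqrt( 10) /10,  1,  2.85, 3,sqrt( 15),  3*sqrt(2),4.84, 5,7]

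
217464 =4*54366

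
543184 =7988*68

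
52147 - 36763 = 15384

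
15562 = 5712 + 9850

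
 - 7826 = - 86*91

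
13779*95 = 1309005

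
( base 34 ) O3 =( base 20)20j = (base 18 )299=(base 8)1463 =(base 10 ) 819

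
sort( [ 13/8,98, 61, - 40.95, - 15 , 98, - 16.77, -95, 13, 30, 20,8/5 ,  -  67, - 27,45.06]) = [-95, - 67,-40.95, - 27 ,-16.77, - 15,8/5,13/8, 13,20,30,45.06,61 , 98,98]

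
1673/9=1673/9 = 185.89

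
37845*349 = 13207905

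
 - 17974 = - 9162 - 8812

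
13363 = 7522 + 5841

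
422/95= 422/95 = 4.44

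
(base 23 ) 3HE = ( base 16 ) 7C8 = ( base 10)1992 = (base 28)2f4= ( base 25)34H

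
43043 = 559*77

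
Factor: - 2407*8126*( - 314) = 6141614548 = 2^2*17^1*29^1*83^1  *157^1 *239^1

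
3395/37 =91 + 28/37  =  91.76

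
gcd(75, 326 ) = 1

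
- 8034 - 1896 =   -  9930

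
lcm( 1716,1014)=22308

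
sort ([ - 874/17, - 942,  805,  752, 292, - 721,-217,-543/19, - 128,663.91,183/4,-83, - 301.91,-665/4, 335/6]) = [ - 942,-721, - 301.91, - 217,-665/4,- 128, - 83,-874/17, - 543/19 , 183/4, 335/6, 292,  663.91,752,805]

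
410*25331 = 10385710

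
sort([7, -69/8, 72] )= [- 69/8, 7 , 72] 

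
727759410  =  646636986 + 81122424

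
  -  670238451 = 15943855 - 686182306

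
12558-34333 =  - 21775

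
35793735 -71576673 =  - 35782938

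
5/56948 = 5/56948=0.00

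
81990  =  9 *9110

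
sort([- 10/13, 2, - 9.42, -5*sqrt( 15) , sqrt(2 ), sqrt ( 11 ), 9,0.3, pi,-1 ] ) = [-5*sqrt(15 ),-9.42, - 1, - 10/13, 0.3, sqrt(2),2 , pi, sqrt(11),9] 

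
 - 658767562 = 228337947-887105509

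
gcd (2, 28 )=2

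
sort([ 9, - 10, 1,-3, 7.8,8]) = [-10, - 3, 1, 7.8,8 , 9] 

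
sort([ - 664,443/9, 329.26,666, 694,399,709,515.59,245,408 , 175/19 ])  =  [ - 664,175/19 , 443/9,245,329.26, 399, 408 , 515.59, 666, 694 , 709]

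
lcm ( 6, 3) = 6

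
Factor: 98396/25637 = 2^2*17^1*31^( - 1)*827^(-1 )*1447^1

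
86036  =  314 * 274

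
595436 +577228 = 1172664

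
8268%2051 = 64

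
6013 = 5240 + 773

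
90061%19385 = 12521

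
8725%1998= 733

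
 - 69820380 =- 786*88830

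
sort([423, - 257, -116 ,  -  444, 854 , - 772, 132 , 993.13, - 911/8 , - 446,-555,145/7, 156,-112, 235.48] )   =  [ - 772,-555, - 446,-444 , - 257, - 116, - 911/8, - 112,145/7, 132, 156,235.48, 423,  854, 993.13]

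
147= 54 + 93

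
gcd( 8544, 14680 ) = 8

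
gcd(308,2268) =28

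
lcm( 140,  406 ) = 4060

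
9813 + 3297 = 13110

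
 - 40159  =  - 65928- - 25769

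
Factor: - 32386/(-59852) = 2^( - 1 ) * 13^(-1) * 1151^ ( - 1) *16193^1 = 16193/29926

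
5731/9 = 5731/9 = 636.78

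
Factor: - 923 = - 13^1*71^1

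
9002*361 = 3249722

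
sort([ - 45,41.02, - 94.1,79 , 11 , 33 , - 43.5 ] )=[ - 94.1,-45,-43.5 , 11,33, 41.02,79 ]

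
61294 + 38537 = 99831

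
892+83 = 975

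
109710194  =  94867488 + 14842706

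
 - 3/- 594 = 1/198 = 0.01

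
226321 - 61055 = 165266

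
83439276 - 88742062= - 5302786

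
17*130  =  2210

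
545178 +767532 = 1312710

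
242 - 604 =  - 362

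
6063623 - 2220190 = 3843433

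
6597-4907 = 1690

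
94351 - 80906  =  13445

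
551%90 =11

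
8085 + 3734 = 11819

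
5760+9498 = 15258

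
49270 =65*758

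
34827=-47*( - 741)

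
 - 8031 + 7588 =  - 443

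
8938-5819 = 3119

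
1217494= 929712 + 287782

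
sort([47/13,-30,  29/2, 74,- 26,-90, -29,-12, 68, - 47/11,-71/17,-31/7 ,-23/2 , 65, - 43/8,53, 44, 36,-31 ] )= [ - 90, - 31,-30, - 29,-26, - 12, - 23/2, - 43/8, - 31/7, - 47/11 ,-71/17, 47/13, 29/2,36,44, 53, 65, 68, 74]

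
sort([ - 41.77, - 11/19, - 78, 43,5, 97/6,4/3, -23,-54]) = [-78, - 54, - 41.77, - 23, - 11/19,4/3,5,97/6,  43]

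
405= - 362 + 767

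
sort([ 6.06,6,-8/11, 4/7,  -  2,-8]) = [  -  8, - 2, - 8/11,4/7, 6, 6.06] 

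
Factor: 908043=3^1 * 302681^1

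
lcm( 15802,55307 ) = 110614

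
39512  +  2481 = 41993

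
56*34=1904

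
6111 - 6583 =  - 472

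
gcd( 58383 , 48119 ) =1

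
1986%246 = 18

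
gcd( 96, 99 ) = 3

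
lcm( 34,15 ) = 510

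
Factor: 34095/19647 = 11365/6549 = 3^ ( - 1)*5^1*37^(-1)*59^(-1) * 2273^1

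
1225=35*35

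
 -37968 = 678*( - 56 ) 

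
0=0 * 54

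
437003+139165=576168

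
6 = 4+2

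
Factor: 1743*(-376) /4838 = -327684/2419=-2^2*3^1*7^1*41^ ( - 1)*47^1*59^( - 1)*83^1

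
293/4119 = 293/4119=0.07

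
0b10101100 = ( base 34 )52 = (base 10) 172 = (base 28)64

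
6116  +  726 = 6842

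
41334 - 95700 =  - 54366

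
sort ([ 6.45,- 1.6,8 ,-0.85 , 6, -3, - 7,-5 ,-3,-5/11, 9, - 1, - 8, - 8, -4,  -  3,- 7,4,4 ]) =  [- 8,-8,-7, - 7, - 5, - 4 , - 3, - 3, - 3,-1.6, - 1, - 0.85, -5/11 , 4, 4,6,6.45,8,  9 ]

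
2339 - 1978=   361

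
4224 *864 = 3649536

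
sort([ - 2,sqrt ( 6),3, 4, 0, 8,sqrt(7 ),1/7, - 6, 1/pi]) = [- 6, - 2, 0,1/7, 1/pi, sqrt( 6 ),  sqrt( 7 ) , 3, 4, 8]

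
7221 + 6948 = 14169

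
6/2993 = 6/2993 = 0.00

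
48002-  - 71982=119984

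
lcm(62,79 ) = 4898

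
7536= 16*471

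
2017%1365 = 652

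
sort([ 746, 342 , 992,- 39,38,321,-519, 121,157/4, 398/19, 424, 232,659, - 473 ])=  [ - 519, - 473,-39,398/19, 38 , 157/4,121, 232, 321, 342,424 , 659,746,992 ]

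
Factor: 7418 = 2^1*3709^1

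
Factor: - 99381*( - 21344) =2^5 * 3^1* 23^1*29^1*157^1*211^1 = 2121188064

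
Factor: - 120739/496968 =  -2^(- 3 )*3^( - 1 )  *20707^(- 1 )*120739^1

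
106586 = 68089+38497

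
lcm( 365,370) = 27010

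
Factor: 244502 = 2^1*122251^1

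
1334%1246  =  88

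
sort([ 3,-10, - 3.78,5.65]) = [ - 10,-3.78, 3,5.65]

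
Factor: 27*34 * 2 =1836= 2^2*3^3* 17^1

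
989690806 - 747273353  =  242417453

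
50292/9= 5588=5588.00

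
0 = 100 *0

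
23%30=23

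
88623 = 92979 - 4356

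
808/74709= 808/74709  =  0.01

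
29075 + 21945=51020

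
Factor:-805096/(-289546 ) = 402548/144773 = 2^2*157^1* 641^1*144773^( - 1)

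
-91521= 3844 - 95365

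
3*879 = 2637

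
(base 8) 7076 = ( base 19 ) a1h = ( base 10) 3646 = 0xE3E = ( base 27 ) 501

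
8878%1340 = 838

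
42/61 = 42/61 = 0.69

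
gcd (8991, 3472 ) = 1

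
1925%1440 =485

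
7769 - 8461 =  - 692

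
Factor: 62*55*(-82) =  - 279620= - 2^2*5^1*11^1 * 31^1*41^1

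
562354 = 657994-95640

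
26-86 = - 60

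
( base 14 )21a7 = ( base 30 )6eb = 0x16C7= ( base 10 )5831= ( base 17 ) 1330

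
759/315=253/105   =  2.41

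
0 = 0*33833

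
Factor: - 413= - 7^1*59^1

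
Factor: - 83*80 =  - 2^4*5^1*83^1 = -6640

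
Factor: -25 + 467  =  442 = 2^1*13^1*17^1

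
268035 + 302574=570609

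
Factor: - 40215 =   -  3^1 * 5^1*7^1 * 383^1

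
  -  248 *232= - 57536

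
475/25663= 475/25663 = 0.02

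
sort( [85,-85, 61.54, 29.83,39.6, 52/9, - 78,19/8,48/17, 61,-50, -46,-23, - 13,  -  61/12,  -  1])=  [ - 85, - 78, - 50, - 46,-23,  -  13 ,- 61/12,-1,  19/8, 48/17, 52/9, 29.83,  39.6, 61,61.54,  85 ]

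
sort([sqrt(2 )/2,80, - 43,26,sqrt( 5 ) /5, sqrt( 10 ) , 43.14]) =[ - 43,sqrt( 5 ) /5, sqrt( 2 )/2,sqrt (10 ),26,43.14,80 ]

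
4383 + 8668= 13051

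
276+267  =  543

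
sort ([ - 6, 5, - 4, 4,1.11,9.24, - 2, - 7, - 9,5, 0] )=[ - 9,-7, - 6, - 4,-2, 0, 1.11,  4, 5, 5 , 9.24]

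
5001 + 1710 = 6711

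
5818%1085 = 393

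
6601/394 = 6601/394 = 16.75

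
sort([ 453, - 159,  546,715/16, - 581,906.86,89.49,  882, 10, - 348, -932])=[- 932, - 581, - 348, - 159, 10, 715/16, 89.49,453, 546, 882, 906.86]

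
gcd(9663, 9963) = 3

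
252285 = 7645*33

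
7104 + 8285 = 15389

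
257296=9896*26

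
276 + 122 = 398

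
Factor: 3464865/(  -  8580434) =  - 2^(-1)*3^2*5^1*37^1*2081^1 * 4290217^(  -  1)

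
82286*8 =658288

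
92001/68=1352 + 65/68 = 1352.96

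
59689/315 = 8527/45 = 189.49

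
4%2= 0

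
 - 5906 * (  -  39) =230334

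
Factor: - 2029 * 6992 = -2^4 * 19^1*23^1*2029^1 = - 14186768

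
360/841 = 360/841 = 0.43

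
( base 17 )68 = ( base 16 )6e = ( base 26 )46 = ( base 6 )302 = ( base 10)110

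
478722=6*79787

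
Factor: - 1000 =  - 2^3*5^3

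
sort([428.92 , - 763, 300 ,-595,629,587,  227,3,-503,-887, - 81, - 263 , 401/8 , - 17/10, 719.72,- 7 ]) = [ - 887, - 763, - 595, -503,-263,-81,- 7,- 17/10,3,401/8,227,300, 428.92, 587 , 629, 719.72 ] 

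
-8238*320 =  - 2636160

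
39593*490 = 19400570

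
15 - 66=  - 51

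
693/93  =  231/31= 7.45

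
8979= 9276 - 297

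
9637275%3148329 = 192288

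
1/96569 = 1/96569 = 0.00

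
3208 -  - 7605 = 10813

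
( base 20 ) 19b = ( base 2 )1001001111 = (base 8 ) 1117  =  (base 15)296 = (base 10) 591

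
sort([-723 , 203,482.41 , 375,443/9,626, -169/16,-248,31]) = [ - 723,-248, -169/16,31, 443/9,203,375,482.41, 626] 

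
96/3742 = 48/1871 = 0.03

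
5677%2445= 787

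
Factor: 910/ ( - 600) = - 2^( - 2)*3^( - 1)*5^( - 1)*7^1*13^1 = - 91/60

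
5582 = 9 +5573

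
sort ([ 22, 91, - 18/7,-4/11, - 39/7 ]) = [-39/7, - 18/7 , - 4/11, 22 , 91] 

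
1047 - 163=884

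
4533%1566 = 1401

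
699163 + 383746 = 1082909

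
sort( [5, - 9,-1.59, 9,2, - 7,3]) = [ - 9, - 7,  -  1.59,2, 3  ,  5, 9]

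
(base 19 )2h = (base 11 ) 50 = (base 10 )55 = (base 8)67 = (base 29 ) 1Q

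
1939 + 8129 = 10068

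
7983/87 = 91 + 22/29= 91.76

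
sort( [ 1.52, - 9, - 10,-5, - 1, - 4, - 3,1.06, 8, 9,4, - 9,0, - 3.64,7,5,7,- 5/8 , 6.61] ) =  [ - 10, - 9, - 9,-5, - 4,-3.64  , -3 , - 1, - 5/8, 0,1.06, 1.52, 4,5, 6.61 , 7,7, 8, 9]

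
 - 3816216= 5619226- 9435442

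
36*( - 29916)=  - 1076976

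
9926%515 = 141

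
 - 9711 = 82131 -91842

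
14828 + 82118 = 96946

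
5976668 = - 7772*(-769)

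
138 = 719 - 581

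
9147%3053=3041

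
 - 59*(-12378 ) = 730302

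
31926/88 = 15963/44 = 362.80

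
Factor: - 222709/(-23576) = 2^(- 3)*7^( - 1 )*23^2 = 529/56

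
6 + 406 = 412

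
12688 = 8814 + 3874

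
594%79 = 41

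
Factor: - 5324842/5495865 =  - 2^1*3^(-1)*5^( - 1) * 17^1 * 149^( - 1 )*199^1*787^1*2459^(  -  1)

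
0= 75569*0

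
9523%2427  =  2242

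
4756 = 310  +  4446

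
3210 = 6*535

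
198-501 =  - 303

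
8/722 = 4/361 = 0.01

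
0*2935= 0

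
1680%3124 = 1680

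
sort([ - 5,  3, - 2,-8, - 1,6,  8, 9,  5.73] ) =[-8, - 5,  -  2, - 1, 3,  5.73 , 6, 8,  9]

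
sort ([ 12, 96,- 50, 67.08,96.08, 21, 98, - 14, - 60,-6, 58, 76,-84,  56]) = [ - 84, - 60, - 50, - 14 ,- 6, 12 , 21, 56,58,67.08, 76 , 96,96.08, 98 ]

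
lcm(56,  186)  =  5208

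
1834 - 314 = 1520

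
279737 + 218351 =498088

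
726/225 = 3  +  17/75 = 3.23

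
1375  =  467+908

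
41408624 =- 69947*( - 592) 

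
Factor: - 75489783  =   - 3^1*1429^1*17609^1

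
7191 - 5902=1289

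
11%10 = 1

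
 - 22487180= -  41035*548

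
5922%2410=1102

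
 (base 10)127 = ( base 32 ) 3v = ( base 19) 6D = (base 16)7f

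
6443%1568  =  171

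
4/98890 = 2/49445= 0.00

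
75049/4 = 75049/4 = 18762.25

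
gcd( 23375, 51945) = 5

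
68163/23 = 68163/23 = 2963.61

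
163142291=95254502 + 67887789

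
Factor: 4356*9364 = 2^4 * 3^2*11^2 * 2341^1 = 40789584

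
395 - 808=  - 413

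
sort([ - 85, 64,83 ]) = [ - 85,  64, 83]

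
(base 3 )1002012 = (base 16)314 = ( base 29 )r5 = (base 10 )788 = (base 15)378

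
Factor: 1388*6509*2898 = 26181957816  =  2^3*3^2*7^1*23^2*283^1*347^1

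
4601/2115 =4601/2115  =  2.18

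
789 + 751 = 1540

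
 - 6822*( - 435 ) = 2967570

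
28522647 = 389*73323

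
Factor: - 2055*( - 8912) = 18314160 = 2^4 * 3^1 * 5^1 *137^1*557^1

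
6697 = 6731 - 34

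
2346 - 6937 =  - 4591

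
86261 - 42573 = 43688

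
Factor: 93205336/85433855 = 2^3*5^ ( - 1)*7^1*13^( - 1)*19^1*29^( - 1)* 61^ ( - 1)*251^1*349^1 *743^( - 1)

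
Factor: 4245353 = 7^1 * 53^1*11443^1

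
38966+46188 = 85154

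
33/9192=11/3064=0.00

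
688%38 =4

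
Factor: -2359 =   -  7^1*337^1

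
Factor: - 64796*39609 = -2566504764 = - 2^2 * 3^5*97^1*163^1*167^1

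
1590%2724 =1590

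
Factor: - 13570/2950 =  - 23/5 = - 5^( - 1)* 23^1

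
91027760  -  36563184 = 54464576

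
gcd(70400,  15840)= 1760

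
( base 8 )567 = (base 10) 375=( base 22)H1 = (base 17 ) 151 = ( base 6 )1423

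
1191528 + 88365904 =89557432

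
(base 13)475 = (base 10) 772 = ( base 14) 3D2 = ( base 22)1d2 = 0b1100000100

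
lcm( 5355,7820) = 492660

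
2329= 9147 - 6818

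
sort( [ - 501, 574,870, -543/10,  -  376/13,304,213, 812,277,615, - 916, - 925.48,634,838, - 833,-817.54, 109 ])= [  -  925.48, - 916, - 833,-817.54, - 501, - 543/10,-376/13 , 109 , 213,277, 304,574, 615,634,812, 838,  870] 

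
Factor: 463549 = 463549^1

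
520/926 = 260/463 =0.56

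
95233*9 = 857097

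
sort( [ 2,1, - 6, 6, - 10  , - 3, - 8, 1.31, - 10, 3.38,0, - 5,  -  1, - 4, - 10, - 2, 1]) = [- 10, - 10, - 10, - 8, - 6, - 5, -4,-3, - 2, - 1, 0,1,1, 1.31,2, 3.38, 6] 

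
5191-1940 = 3251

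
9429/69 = 136 + 15/23 = 136.65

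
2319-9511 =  - 7192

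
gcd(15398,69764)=2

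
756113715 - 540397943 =215715772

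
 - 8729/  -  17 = 8729/17 = 513.47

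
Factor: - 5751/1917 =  - 3=- 3^1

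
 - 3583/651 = -3583/651 = -5.50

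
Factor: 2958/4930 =3/5 = 3^1*5^(-1) 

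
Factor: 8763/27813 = 23/73 = 23^1*73^( - 1)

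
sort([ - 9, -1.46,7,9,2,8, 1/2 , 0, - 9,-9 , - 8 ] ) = [ - 9, - 9, - 9, - 8, - 1.46,0,1/2, 2,  7,  8,9]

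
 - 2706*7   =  -18942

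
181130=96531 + 84599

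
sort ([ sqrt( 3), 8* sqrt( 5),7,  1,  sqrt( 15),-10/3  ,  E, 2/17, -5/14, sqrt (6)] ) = [-10/3, - 5/14, 2/17, 1 , sqrt( 3 ),sqrt(6),E, sqrt( 15),7, 8* sqrt(5)] 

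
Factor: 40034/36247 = 74/67=2^1 * 37^1 * 67^( - 1 )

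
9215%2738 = 1001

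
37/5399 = 37/5399 = 0.01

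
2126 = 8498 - 6372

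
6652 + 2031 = 8683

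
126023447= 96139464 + 29883983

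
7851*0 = 0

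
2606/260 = 10 + 3/130 = 10.02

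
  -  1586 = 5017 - 6603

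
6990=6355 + 635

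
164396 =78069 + 86327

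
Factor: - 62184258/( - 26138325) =20728086/8712775 = 2^1*3^1*  5^(-2)*149^( - 1)*2339^( - 1)*3454681^1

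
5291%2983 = 2308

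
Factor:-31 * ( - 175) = 5425= 5^2*7^1 * 31^1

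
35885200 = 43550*824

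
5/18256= 5/18256 = 0.00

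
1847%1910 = 1847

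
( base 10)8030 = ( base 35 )6JF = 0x1F5E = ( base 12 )4792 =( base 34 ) 6w6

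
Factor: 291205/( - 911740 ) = -58241/182348  =  - 2^( - 2 )*139^1*419^1*45587^( - 1 ) 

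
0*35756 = 0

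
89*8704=774656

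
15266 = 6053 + 9213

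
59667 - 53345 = 6322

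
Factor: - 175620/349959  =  -2^2*5^1*31^( - 1 ) * 53^( - 1)*71^( - 1)*2927^1 = -58540/116653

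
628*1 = 628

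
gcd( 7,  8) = 1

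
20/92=5/23 = 0.22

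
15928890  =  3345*4762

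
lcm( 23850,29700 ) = 1574100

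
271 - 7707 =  - 7436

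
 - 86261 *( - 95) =8194795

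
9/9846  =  1/1094 = 0.00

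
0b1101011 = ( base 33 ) 38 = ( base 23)4F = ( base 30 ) 3H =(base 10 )107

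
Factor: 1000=2^3*5^3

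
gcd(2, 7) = 1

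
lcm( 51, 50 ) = 2550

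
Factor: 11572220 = 2^2 * 5^1*11^1* 23^1*2287^1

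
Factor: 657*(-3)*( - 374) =737154 = 2^1*3^3 *11^1*17^1*73^1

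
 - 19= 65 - 84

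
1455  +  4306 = 5761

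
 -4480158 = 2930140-7410298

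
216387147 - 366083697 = -149696550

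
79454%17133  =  10922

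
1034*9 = 9306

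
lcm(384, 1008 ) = 8064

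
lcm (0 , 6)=0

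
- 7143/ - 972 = 2381/324=   7.35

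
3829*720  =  2756880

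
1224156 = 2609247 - 1385091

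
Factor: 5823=3^2 *647^1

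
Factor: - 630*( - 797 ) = 502110 = 2^1*3^2*5^1*7^1 * 797^1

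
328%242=86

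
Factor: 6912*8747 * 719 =43470210816  =  2^8*3^3*719^1* 8747^1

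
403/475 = 403/475 = 0.85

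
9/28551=3/9517 = 0.00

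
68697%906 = 747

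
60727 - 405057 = -344330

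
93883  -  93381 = 502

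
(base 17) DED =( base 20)A08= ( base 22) 864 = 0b111110101000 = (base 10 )4008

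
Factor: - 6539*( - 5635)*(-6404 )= - 2^2 * 5^1*7^2 * 13^1*23^1 * 503^1*1601^1 = - 235969885060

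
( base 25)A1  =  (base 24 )ab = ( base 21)BK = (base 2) 11111011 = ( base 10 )251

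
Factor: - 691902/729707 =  - 2^1 * 3^4*11^( - 1)*4271^1 * 66337^( - 1)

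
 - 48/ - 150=8/25 = 0.32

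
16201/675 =24 + 1/675 = 24.00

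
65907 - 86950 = -21043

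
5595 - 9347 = -3752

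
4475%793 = 510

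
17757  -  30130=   -12373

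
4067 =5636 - 1569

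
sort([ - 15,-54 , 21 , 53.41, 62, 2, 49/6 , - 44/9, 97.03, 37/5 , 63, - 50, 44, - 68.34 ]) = [ - 68.34, - 54,  -  50, - 15, - 44/9, 2, 37/5, 49/6, 21,  44, 53.41, 62,63 , 97.03]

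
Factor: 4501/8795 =5^( - 1)*7^1*643^1*1759^(-1)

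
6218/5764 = 1 + 227/2882 = 1.08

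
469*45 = 21105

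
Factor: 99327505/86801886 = 2^( - 1) * 3^( - 2)*5^1*139^( - 1)*34693^( - 1 )*19865501^1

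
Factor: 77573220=2^2*3^1*5^1*1292887^1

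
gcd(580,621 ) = 1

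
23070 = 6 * 3845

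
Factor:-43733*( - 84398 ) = 3690977734 = 2^1*19^1*101^1*433^1 * 2221^1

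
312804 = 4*78201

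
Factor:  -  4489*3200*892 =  - 2^9 * 5^2*67^2*223^1=-12813401600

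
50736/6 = 8456 = 8456.00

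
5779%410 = 39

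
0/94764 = 0 = 0.00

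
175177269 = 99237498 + 75939771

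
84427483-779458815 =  - 695031332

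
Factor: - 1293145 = -5^1*7^1*36947^1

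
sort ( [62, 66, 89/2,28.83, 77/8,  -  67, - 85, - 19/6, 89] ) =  [  -  85, - 67 ,  -  19/6, 77/8, 28.83, 89/2 , 62,  66, 89 ] 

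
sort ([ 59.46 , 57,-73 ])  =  [- 73, 57, 59.46]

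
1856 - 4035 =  - 2179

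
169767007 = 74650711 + 95116296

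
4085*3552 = 14509920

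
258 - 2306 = -2048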